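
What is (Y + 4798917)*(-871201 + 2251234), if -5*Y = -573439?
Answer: 33904683864792/5 ≈ 6.7809e+12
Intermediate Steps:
Y = 573439/5 (Y = -⅕*(-573439) = 573439/5 ≈ 1.1469e+5)
(Y + 4798917)*(-871201 + 2251234) = (573439/5 + 4798917)*(-871201 + 2251234) = (24568024/5)*1380033 = 33904683864792/5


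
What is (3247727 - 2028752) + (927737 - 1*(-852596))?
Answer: 2999308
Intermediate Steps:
(3247727 - 2028752) + (927737 - 1*(-852596)) = 1218975 + (927737 + 852596) = 1218975 + 1780333 = 2999308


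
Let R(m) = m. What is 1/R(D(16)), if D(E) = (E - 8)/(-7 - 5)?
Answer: -3/2 ≈ -1.5000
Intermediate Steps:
D(E) = ⅔ - E/12 (D(E) = (-8 + E)/(-12) = (-8 + E)*(-1/12) = ⅔ - E/12)
1/R(D(16)) = 1/(⅔ - 1/12*16) = 1/(⅔ - 4/3) = 1/(-⅔) = -3/2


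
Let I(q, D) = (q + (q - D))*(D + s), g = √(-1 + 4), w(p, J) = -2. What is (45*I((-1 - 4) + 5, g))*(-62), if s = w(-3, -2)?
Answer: 8370 - 5580*√3 ≈ -1294.8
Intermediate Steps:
s = -2
g = √3 ≈ 1.7320
I(q, D) = (-2 + D)*(-D + 2*q) (I(q, D) = (q + (q - D))*(D - 2) = (-D + 2*q)*(-2 + D) = (-2 + D)*(-D + 2*q))
(45*I((-1 - 4) + 5, g))*(-62) = (45*(-(√3)² - 4*((-1 - 4) + 5) + 2*√3 + 2*√3*((-1 - 4) + 5)))*(-62) = (45*(-1*3 - 4*(-5 + 5) + 2*√3 + 2*√3*(-5 + 5)))*(-62) = (45*(-3 - 4*0 + 2*√3 + 2*√3*0))*(-62) = (45*(-3 + 0 + 2*√3 + 0))*(-62) = (45*(-3 + 2*√3))*(-62) = (-135 + 90*√3)*(-62) = 8370 - 5580*√3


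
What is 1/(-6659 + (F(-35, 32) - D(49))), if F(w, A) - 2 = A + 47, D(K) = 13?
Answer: -1/6591 ≈ -0.00015172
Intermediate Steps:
F(w, A) = 49 + A (F(w, A) = 2 + (A + 47) = 2 + (47 + A) = 49 + A)
1/(-6659 + (F(-35, 32) - D(49))) = 1/(-6659 + ((49 + 32) - 1*13)) = 1/(-6659 + (81 - 13)) = 1/(-6659 + 68) = 1/(-6591) = -1/6591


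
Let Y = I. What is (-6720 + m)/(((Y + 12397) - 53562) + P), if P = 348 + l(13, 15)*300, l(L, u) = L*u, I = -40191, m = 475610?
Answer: -234445/11254 ≈ -20.832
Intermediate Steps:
Y = -40191
P = 58848 (P = 348 + (13*15)*300 = 348 + 195*300 = 348 + 58500 = 58848)
(-6720 + m)/(((Y + 12397) - 53562) + P) = (-6720 + 475610)/(((-40191 + 12397) - 53562) + 58848) = 468890/((-27794 - 53562) + 58848) = 468890/(-81356 + 58848) = 468890/(-22508) = 468890*(-1/22508) = -234445/11254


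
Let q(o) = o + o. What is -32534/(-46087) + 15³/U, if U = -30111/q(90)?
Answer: -9006073742/462575219 ≈ -19.469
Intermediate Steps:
q(o) = 2*o
U = -10037/60 (U = -30111/(2*90) = -30111/180 = -30111*1/180 = -10037/60 ≈ -167.28)
-32534/(-46087) + 15³/U = -32534/(-46087) + 15³/(-10037/60) = -32534*(-1/46087) + 3375*(-60/10037) = 32534/46087 - 202500/10037 = -9006073742/462575219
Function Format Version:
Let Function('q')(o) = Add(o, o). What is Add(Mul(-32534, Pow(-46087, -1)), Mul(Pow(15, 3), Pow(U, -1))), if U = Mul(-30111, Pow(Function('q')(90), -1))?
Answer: Rational(-9006073742, 462575219) ≈ -19.469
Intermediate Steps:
Function('q')(o) = Mul(2, o)
U = Rational(-10037, 60) (U = Mul(-30111, Pow(Mul(2, 90), -1)) = Mul(-30111, Pow(180, -1)) = Mul(-30111, Rational(1, 180)) = Rational(-10037, 60) ≈ -167.28)
Add(Mul(-32534, Pow(-46087, -1)), Mul(Pow(15, 3), Pow(U, -1))) = Add(Mul(-32534, Pow(-46087, -1)), Mul(Pow(15, 3), Pow(Rational(-10037, 60), -1))) = Add(Mul(-32534, Rational(-1, 46087)), Mul(3375, Rational(-60, 10037))) = Add(Rational(32534, 46087), Rational(-202500, 10037)) = Rational(-9006073742, 462575219)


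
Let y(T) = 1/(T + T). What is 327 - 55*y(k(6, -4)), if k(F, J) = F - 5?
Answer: 599/2 ≈ 299.50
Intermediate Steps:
k(F, J) = -5 + F
y(T) = 1/(2*T)
327 - 55*y(k(6, -4)) = 327 - 55/(2*(-5 + 6)) = 327 - 55/(2*1) = 327 - 55/2 = 599/2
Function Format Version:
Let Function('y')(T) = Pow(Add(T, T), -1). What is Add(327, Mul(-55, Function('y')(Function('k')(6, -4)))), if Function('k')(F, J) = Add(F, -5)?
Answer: Rational(599, 2) ≈ 299.50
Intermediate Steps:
Function('k')(F, J) = Add(-5, F)
Function('y')(T) = Mul(Rational(1, 2), Pow(T, -1)) (Function('y')(T) = Pow(Mul(2, T), -1) = Mul(Rational(1, 2), Pow(T, -1)))
Add(327, Mul(-55, Function('y')(Function('k')(6, -4)))) = Add(327, Mul(-55, Mul(Rational(1, 2), Pow(Add(-5, 6), -1)))) = Add(327, Mul(-55, Mul(Rational(1, 2), Pow(1, -1)))) = Add(327, Mul(-55, Mul(Rational(1, 2), 1))) = Add(327, Mul(-55, Rational(1, 2))) = Add(327, Rational(-55, 2)) = Rational(599, 2)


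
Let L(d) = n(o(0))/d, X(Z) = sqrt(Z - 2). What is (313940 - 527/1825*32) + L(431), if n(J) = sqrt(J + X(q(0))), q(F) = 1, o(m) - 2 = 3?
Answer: 572923636/1825 + sqrt(5 + I)/431 ≈ 3.1393e+5 + 0.00051626*I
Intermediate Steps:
o(m) = 5 (o(m) = 2 + 3 = 5)
X(Z) = sqrt(-2 + Z)
n(J) = sqrt(I + J) (n(J) = sqrt(J + sqrt(-2 + 1)) = sqrt(J + sqrt(-1)) = sqrt(J + I) = sqrt(I + J))
L(d) = sqrt(5 + I)/d (L(d) = sqrt(I + 5)/d = sqrt(5 + I)/d)
(313940 - 527/1825*32) + L(431) = (313940 - 527/1825*32) + sqrt(5 + I)/431 = (313940 - 16864/1825) + sqrt(5 + I)/431 = 572923636/1825 + sqrt(5 + I)/431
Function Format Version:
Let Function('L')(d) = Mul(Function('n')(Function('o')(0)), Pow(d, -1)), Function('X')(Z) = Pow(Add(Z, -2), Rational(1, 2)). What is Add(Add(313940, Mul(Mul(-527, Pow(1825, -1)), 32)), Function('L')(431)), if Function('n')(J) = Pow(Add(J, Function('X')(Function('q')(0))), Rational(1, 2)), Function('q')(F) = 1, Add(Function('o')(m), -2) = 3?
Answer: Add(Rational(572923636, 1825), Mul(Rational(1, 431), Pow(Add(5, I), Rational(1, 2)))) ≈ Add(3.1393e+5, Mul(0.00051626, I))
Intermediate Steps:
Function('o')(m) = 5 (Function('o')(m) = Add(2, 3) = 5)
Function('X')(Z) = Pow(Add(-2, Z), Rational(1, 2))
Function('n')(J) = Pow(Add(I, J), Rational(1, 2)) (Function('n')(J) = Pow(Add(J, Pow(Add(-2, 1), Rational(1, 2))), Rational(1, 2)) = Pow(Add(J, Pow(-1, Rational(1, 2))), Rational(1, 2)) = Pow(Add(J, I), Rational(1, 2)) = Pow(Add(I, J), Rational(1, 2)))
Function('L')(d) = Mul(Pow(d, -1), Pow(Add(5, I), Rational(1, 2))) (Function('L')(d) = Mul(Pow(Add(I, 5), Rational(1, 2)), Pow(d, -1)) = Mul(Pow(Add(5, I), Rational(1, 2)), Pow(d, -1)) = Mul(Pow(d, -1), Pow(Add(5, I), Rational(1, 2))))
Add(Add(313940, Mul(Mul(-527, Pow(1825, -1)), 32)), Function('L')(431)) = Add(Add(313940, Mul(Mul(-527, Pow(1825, -1)), 32)), Mul(Pow(431, -1), Pow(Add(5, I), Rational(1, 2)))) = Add(Add(313940, Mul(Mul(-527, Rational(1, 1825)), 32)), Mul(Rational(1, 431), Pow(Add(5, I), Rational(1, 2)))) = Add(Add(313940, Mul(Rational(-527, 1825), 32)), Mul(Rational(1, 431), Pow(Add(5, I), Rational(1, 2)))) = Add(Add(313940, Rational(-16864, 1825)), Mul(Rational(1, 431), Pow(Add(5, I), Rational(1, 2)))) = Add(Rational(572923636, 1825), Mul(Rational(1, 431), Pow(Add(5, I), Rational(1, 2))))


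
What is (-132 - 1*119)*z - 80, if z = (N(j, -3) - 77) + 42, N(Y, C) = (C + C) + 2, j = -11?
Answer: 9709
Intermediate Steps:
N(Y, C) = 2 + 2*C (N(Y, C) = 2*C + 2 = 2 + 2*C)
z = -39 (z = ((2 + 2*(-3)) - 77) + 42 = ((2 - 6) - 77) + 42 = (-4 - 77) + 42 = -81 + 42 = -39)
(-132 - 1*119)*z - 80 = (-132 - 1*119)*(-39) - 80 = (-132 - 119)*(-39) - 80 = -251*(-39) - 80 = 9789 - 80 = 9709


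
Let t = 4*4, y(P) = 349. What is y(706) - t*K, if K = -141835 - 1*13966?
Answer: 2493165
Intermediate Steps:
K = -155801 (K = -141835 - 13966 = -155801)
t = 16
y(706) - t*K = 349 - 16*(-155801) = 349 - 1*(-2492816) = 349 + 2492816 = 2493165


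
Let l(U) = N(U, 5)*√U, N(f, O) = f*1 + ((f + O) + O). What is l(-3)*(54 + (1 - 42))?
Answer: 52*I*√3 ≈ 90.067*I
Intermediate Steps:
N(f, O) = 2*O + 2*f (N(f, O) = f + ((O + f) + O) = f + (f + 2*O) = 2*O + 2*f)
l(U) = √U*(10 + 2*U) (l(U) = (2*5 + 2*U)*√U = (10 + 2*U)*√U = √U*(10 + 2*U))
l(-3)*(54 + (1 - 42)) = (2*√(-3)*(5 - 3))*(54 + (1 - 42)) = (2*(I*√3)*2)*(54 - 41) = (4*I*√3)*13 = 52*I*√3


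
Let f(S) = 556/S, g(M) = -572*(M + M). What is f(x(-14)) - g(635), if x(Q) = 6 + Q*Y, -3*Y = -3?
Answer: 1452741/2 ≈ 7.2637e+5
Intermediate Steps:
Y = 1 (Y = -⅓*(-3) = 1)
g(M) = -1144*M
x(Q) = 6 + Q (x(Q) = 6 + Q*1 = 6 + Q)
f(x(-14)) - g(635) = 556/(6 - 14) - (-1144)*635 = 556/(-8) - 1*(-726440) = 556*(-⅛) + 726440 = -139/2 + 726440 = 1452741/2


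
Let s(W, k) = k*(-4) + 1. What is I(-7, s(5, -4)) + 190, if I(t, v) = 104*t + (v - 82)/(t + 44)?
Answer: -19971/37 ≈ -539.76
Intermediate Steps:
s(W, k) = 1 - 4*k (s(W, k) = -4*k + 1 = 1 - 4*k)
I(t, v) = 104*t + (-82 + v)/(44 + t)
I(-7, s(5, -4)) + 190 = (-82 + (1 - 4*(-4)) + 104*(-7)² + 4576*(-7))/(44 - 7) + 190 = (-82 + (1 + 16) + 104*49 - 32032)/37 + 190 = (-82 + 17 + 5096 - 32032)/37 + 190 = (1/37)*(-27001) + 190 = -27001/37 + 190 = -19971/37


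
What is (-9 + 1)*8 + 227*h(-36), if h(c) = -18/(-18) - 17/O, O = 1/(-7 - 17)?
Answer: 92779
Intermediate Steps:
O = -1/24 (O = 1/(-24) = -1/24 ≈ -0.041667)
h(c) = 409 (h(c) = -18/(-18) - 17/(-1/24) = -18*(-1/18) - 17*(-24) = 1 + 408 = 409)
(-9 + 1)*8 + 227*h(-36) = (-9 + 1)*8 + 227*409 = -8*8 + 92843 = -64 + 92843 = 92779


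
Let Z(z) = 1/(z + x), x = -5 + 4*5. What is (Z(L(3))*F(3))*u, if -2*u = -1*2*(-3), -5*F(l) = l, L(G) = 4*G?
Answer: 1/15 ≈ 0.066667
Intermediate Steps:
x = 15 (x = -5 + 20 = 15)
F(l) = -l/5
u = -3 (u = -(-1*2)*(-3)/2 = -(-1)*(-3) = -½*6 = -3)
Z(z) = 1/(15 + z) (Z(z) = 1/(z + 15) = 1/(15 + z))
(Z(L(3))*F(3))*u = ((-⅕*3)/(15 + 4*3))*(-3) = (-⅗/(15 + 12))*(-3) = (-⅗/27)*(-3) = ((1/27)*(-⅗))*(-3) = -1/45*(-3) = 1/15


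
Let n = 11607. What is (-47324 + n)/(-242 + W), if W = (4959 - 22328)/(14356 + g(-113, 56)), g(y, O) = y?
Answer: 2720413/18525 ≈ 146.85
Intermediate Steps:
W = -17369/14243 (W = (4959 - 22328)/(14356 - 113) = -17369/14243 ≈ -1.2195)
(-47324 + n)/(-242 + W) = (-47324 + 11607)/(-242 - 17369/14243) = -35717/(-3464175/14243) = -35717*(-14243/3464175) = 2720413/18525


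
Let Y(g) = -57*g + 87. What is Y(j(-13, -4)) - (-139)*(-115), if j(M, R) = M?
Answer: -15157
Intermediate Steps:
Y(g) = 87 - 57*g
Y(j(-13, -4)) - (-139)*(-115) = (87 - 57*(-13)) - (-139)*(-115) = (87 + 741) - 1*15985 = 828 - 15985 = -15157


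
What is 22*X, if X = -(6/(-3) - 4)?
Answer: 132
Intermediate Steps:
X = 6 (X = -(6*(-⅓) - 4) = -(-2 - 4) = -1*(-6) = 6)
22*X = 22*6 = 132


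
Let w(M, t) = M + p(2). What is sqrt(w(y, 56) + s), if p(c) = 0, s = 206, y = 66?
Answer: 4*sqrt(17) ≈ 16.492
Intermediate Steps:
w(M, t) = M (w(M, t) = M + 0 = M)
sqrt(w(y, 56) + s) = sqrt(66 + 206) = sqrt(272) = 4*sqrt(17)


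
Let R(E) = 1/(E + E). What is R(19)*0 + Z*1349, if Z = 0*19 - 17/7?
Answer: -22933/7 ≈ -3276.1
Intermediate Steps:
R(E) = 1/(2*E)
Z = -17/7 (Z = 0 - 17*1/7 = 0 - 17/7 = -17/7 ≈ -2.4286)
R(19)*0 + Z*1349 = ((1/2)/19)*0 - 17/7*1349 = ((1/2)*(1/19))*0 - 22933/7 = (1/38)*0 - 22933/7 = 0 - 22933/7 = -22933/7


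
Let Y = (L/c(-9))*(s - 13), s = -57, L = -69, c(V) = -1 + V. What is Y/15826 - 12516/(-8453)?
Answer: 193995417/133777178 ≈ 1.4501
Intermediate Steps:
Y = -483 (Y = (-69/(-1 - 9))*(-57 - 13) = -69/(-10)*(-70) = -69*(-⅒)*(-70) = (69/10)*(-70) = -483)
Y/15826 - 12516/(-8453) = -483/15826 - 12516/(-8453) = -483*1/15826 - 12516*(-1/8453) = -483/15826 + 12516/8453 = 193995417/133777178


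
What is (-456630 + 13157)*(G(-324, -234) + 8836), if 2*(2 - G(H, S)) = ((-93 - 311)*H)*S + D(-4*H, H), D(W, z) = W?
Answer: -6795346535406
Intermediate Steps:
G(H, S) = 2 + 2*H + 202*H*S (G(H, S) = 2 - (((-93 - 311)*H)*S - 4*H)/2 = 2 - ((-404*H)*S - 4*H)/2 = 2 - (-404*H*S - 4*H)/2 = 2 - (-4*H - 404*H*S)/2 = 2 + (2*H + 202*H*S) = 2 + 2*H + 202*H*S)
(-456630 + 13157)*(G(-324, -234) + 8836) = (-456630 + 13157)*((2 + 2*(-324) + 202*(-324)*(-234)) + 8836) = -443473*((2 - 648 + 15314832) + 8836) = -443473*(15314186 + 8836) = -443473*15323022 = -6795346535406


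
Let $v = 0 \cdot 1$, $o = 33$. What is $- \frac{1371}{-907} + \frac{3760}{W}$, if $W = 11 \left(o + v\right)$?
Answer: $\frac{3907993}{329241} \approx 11.87$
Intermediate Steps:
$v = 0$
$W = 363$ ($W = 11 \left(33 + 0\right) = 11 \cdot 33 = 363$)
$- \frac{1371}{-907} + \frac{3760}{W} = - \frac{1371}{-907} + \frac{3760}{363} = \left(-1371\right) \left(- \frac{1}{907}\right) + 3760 \cdot \frac{1}{363} = \frac{1371}{907} + \frac{3760}{363} = \frac{3907993}{329241}$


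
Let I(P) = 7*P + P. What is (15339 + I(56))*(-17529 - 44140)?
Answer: -973568503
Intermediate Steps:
I(P) = 8*P
(15339 + I(56))*(-17529 - 44140) = (15339 + 8*56)*(-17529 - 44140) = (15339 + 448)*(-61669) = 15787*(-61669) = -973568503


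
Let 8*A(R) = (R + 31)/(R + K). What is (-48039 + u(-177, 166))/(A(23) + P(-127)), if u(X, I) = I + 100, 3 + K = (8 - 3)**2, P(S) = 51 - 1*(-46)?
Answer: -955460/1943 ≈ -491.74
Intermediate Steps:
P(S) = 97 (P(S) = 51 + 46 = 97)
K = 22 (K = -3 + (8 - 3)**2 = -3 + 5**2 = -3 + 25 = 22)
A(R) = (31 + R)/(8*(22 + R)) (A(R) = ((R + 31)/(R + 22))/8 = ((31 + R)/(22 + R))/8 = (31 + R)/(8*(22 + R)))
u(X, I) = 100 + I
(-48039 + u(-177, 166))/(A(23) + P(-127)) = (-48039 + (100 + 166))/((31 + 23)/(8*(22 + 23)) + 97) = (-48039 + 266)/((1/8)*54/45 + 97) = -47773/((1/8)*(1/45)*54 + 97) = -47773/(3/20 + 97) = -47773/1943/20 = -47773*20/1943 = -955460/1943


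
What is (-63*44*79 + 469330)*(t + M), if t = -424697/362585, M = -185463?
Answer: -16834629950080784/362585 ≈ -4.6430e+10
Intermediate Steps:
t = -424697/362585 (t = -424697*1/362585 = -424697/362585 ≈ -1.1713)
(-63*44*79 + 469330)*(t + M) = (-63*44*79 + 469330)*(-424697/362585 - 185463) = (-2772*79 + 469330)*(-67246526552/362585) = (-218988 + 469330)*(-67246526552/362585) = 250342*(-67246526552/362585) = -16834629950080784/362585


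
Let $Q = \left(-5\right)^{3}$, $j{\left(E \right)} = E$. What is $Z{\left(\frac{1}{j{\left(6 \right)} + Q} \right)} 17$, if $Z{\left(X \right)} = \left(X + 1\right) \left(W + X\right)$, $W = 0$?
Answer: $- \frac{118}{833} \approx -0.14166$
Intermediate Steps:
$Q = -125$
$Z{\left(X \right)} = X \left(1 + X\right)$ ($Z{\left(X \right)} = \left(X + 1\right) \left(0 + X\right) = \left(1 + X\right) X = X \left(1 + X\right)$)
$Z{\left(\frac{1}{j{\left(6 \right)} + Q} \right)} 17 = \frac{1 + \frac{1}{6 - 125}}{6 - 125} \cdot 17 = \frac{1 + \frac{1}{-119}}{-119} \cdot 17 = - \frac{1 - \frac{1}{119}}{119} \cdot 17 = \left(- \frac{1}{119}\right) \frac{118}{119} \cdot 17 = \left(- \frac{118}{14161}\right) 17 = - \frac{118}{833}$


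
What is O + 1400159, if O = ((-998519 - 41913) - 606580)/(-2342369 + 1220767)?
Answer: 785211390865/560801 ≈ 1.4002e+6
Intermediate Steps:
O = 823506/560801 (O = (-1040432 - 606580)/(-1121602) = -1647012*(-1/1121602) = 823506/560801 ≈ 1.4684)
O + 1400159 = 823506/560801 + 1400159 = 785211390865/560801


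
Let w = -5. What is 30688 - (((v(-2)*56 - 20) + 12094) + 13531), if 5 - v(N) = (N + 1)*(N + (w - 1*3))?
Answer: 5363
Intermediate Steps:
v(N) = 5 - (1 + N)*(-8 + N) (v(N) = 5 - (N + 1)*(N + (-5 - 1*3)) = 5 - (1 + N)*(N + (-5 - 3)) = 5 - (1 + N)*(N - 8) = 5 - (1 + N)*(-8 + N))
30688 - (((v(-2)*56 - 20) + 12094) + 13531) = 30688 - ((((13 - 1*(-2)² + 7*(-2))*56 - 20) + 12094) + 13531) = 30688 - ((((13 - 1*4 - 14)*56 - 20) + 12094) + 13531) = 30688 - ((((13 - 4 - 14)*56 - 20) + 12094) + 13531) = 30688 - (((-5*56 - 20) + 12094) + 13531) = 30688 - (((-280 - 20) + 12094) + 13531) = 30688 - ((-300 + 12094) + 13531) = 30688 - (11794 + 13531) = 30688 - 1*25325 = 30688 - 25325 = 5363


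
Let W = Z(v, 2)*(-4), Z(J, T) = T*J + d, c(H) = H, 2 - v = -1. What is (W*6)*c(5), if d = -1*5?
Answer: -120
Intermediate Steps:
d = -5
v = 3 (v = 2 - 1*(-1) = 2 + 1 = 3)
Z(J, T) = -5 + J*T (Z(J, T) = T*J - 5 = J*T - 5 = -5 + J*T)
W = -4 (W = (-5 + 3*2)*(-4) = (-5 + 6)*(-4) = 1*(-4) = -4)
(W*6)*c(5) = -4*6*5 = -24*5 = -120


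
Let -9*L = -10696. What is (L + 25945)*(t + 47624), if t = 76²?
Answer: 4346777800/3 ≈ 1.4489e+9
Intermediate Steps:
L = 10696/9 (L = -⅑*(-10696) = 10696/9 ≈ 1188.4)
t = 5776
(L + 25945)*(t + 47624) = (10696/9 + 25945)*(5776 + 47624) = (244201/9)*53400 = 4346777800/3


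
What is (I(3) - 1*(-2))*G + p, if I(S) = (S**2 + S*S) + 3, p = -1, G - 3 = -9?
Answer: -139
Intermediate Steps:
G = -6 (G = 3 - 9 = -6)
I(S) = 3 + 2*S**2 (I(S) = (S**2 + S**2) + 3 = 2*S**2 + 3 = 3 + 2*S**2)
(I(3) - 1*(-2))*G + p = ((3 + 2*3**2) - 1*(-2))*(-6) - 1 = ((3 + 2*9) + 2)*(-6) - 1 = ((3 + 18) + 2)*(-6) - 1 = (21 + 2)*(-6) - 1 = 23*(-6) - 1 = -138 - 1 = -139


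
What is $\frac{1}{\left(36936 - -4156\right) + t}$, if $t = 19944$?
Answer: $\frac{1}{61036} \approx 1.6384 \cdot 10^{-5}$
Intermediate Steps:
$\frac{1}{\left(36936 - -4156\right) + t} = \frac{1}{\left(36936 - -4156\right) + 19944} = \frac{1}{\left(36936 + 4156\right) + 19944} = \frac{1}{41092 + 19944} = \frac{1}{61036}$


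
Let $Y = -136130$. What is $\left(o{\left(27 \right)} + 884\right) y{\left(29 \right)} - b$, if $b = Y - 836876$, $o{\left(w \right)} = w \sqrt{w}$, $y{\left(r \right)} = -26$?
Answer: $950022 - 2106 \sqrt{3} \approx 9.4637 \cdot 10^{5}$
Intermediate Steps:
$o{\left(w \right)} = w^{\frac{3}{2}}$
$b = -973006$ ($b = -136130 - 836876 = -973006$)
$\left(o{\left(27 \right)} + 884\right) y{\left(29 \right)} - b = \left(27^{\frac{3}{2}} + 884\right) \left(-26\right) - -973006 = \left(81 \sqrt{3} + 884\right) \left(-26\right) + 973006 = \left(884 + 81 \sqrt{3}\right) \left(-26\right) + 973006 = \left(-22984 - 2106 \sqrt{3}\right) + 973006 = 950022 - 2106 \sqrt{3}$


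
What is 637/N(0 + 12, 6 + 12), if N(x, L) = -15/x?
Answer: -2548/5 ≈ -509.60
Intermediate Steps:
637/N(0 + 12, 6 + 12) = 637/((-15/(0 + 12))) = 637/((-15/12)) = 637/((-15*1/12)) = 637/(-5/4) = 637*(-⅘) = -2548/5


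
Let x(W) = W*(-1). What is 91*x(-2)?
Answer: 182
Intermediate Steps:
x(W) = -W
91*x(-2) = 91*(-1*(-2)) = 91*2 = 182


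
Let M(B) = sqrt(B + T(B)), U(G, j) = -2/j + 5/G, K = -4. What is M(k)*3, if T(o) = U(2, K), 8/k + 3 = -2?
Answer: 3*sqrt(35)/5 ≈ 3.5496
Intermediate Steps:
k = -8/5 (k = 8/(-3 - 2) = 8/(-5) = 8*(-1/5) = -8/5 ≈ -1.6000)
T(o) = 3 (T(o) = -2/(-4) + 5/2 = -2*(-1/4) + 5*(1/2) = 1/2 + 5/2 = 3)
M(B) = sqrt(3 + B) (M(B) = sqrt(B + 3) = sqrt(3 + B))
M(k)*3 = sqrt(3 - 8/5)*3 = sqrt(7/5)*3 = (sqrt(35)/5)*3 = 3*sqrt(35)/5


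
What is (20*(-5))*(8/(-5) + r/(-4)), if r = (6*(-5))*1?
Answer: -590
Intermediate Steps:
r = -30 (r = -30*1 = -30)
(20*(-5))*(8/(-5) + r/(-4)) = (20*(-5))*(8/(-5) - 30/(-4)) = -100*(8*(-⅕) - 30*(-¼)) = -100*(-8/5 + 15/2) = -100*59/10 = -590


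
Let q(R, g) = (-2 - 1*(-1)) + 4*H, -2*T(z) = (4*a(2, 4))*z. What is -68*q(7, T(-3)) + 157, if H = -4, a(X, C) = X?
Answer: 1313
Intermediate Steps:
T(z) = -4*z (T(z) = -4*2*z/2 = -4*z)
q(R, g) = -17 (q(R, g) = (-2 - 1*(-1)) + 4*(-4) = (-2 + 1) - 16 = -1 - 16 = -17)
-68*q(7, T(-3)) + 157 = -68*(-17) + 157 = 1156 + 157 = 1313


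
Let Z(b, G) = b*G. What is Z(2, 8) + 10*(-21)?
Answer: -194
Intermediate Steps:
Z(b, G) = G*b
Z(2, 8) + 10*(-21) = 8*2 + 10*(-21) = 16 - 210 = -194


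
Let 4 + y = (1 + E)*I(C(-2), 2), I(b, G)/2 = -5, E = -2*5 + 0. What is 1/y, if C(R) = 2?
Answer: 1/86 ≈ 0.011628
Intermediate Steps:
E = -10 (E = -10 + 0 = -10)
I(b, G) = -10 (I(b, G) = 2*(-5) = -10)
y = 86 (y = -4 + (1 - 10)*(-10) = -4 - 9*(-10) = -4 + 90 = 86)
1/y = 1/86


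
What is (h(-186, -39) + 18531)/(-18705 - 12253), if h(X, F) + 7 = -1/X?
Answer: -3445465/5758188 ≈ -0.59836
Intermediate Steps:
h(X, F) = -7 - 1/X
(h(-186, -39) + 18531)/(-18705 - 12253) = ((-7 - 1/(-186)) + 18531)/(-18705 - 12253) = ((-7 - 1*(-1/186)) + 18531)/(-30958) = ((-7 + 1/186) + 18531)*(-1/30958) = (-1301/186 + 18531)*(-1/30958) = (3445465/186)*(-1/30958) = -3445465/5758188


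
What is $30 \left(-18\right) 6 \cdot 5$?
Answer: $-16200$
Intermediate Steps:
$30 \left(-18\right) 6 \cdot 5 = \left(-540\right) 30 = -16200$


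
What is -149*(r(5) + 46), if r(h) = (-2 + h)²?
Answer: -8195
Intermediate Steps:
-149*(r(5) + 46) = -149*((-2 + 5)² + 46) = -149*(3² + 46) = -149*(9 + 46) = -149*55 = -8195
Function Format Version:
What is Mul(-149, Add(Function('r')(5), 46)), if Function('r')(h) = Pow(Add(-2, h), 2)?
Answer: -8195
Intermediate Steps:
Mul(-149, Add(Function('r')(5), 46)) = Mul(-149, Add(Pow(Add(-2, 5), 2), 46)) = Mul(-149, Add(Pow(3, 2), 46)) = Mul(-149, Add(9, 46)) = Mul(-149, 55) = -8195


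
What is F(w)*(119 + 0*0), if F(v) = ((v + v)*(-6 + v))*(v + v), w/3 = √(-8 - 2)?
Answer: 257040 - 128520*I*√10 ≈ 2.5704e+5 - 4.0642e+5*I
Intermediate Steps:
w = 3*I*√10 (w = 3*√(-8 - 2) = 3*√(-10) = 3*(I*√10) = 3*I*√10 ≈ 9.4868*I)
F(v) = 4*v²*(-6 + v) (F(v) = ((2*v)*(-6 + v))*(2*v) = (2*v*(-6 + v))*(2*v) = 4*v²*(-6 + v))
F(w)*(119 + 0*0) = (4*(3*I*√10)²*(-6 + 3*I*√10))*(119 + 0*0) = (4*(-90)*(-6 + 3*I*√10))*(119 + 0) = (2160 - 1080*I*√10)*119 = 257040 - 128520*I*√10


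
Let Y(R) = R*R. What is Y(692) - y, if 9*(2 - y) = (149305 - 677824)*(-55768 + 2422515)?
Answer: -416955482645/3 ≈ -1.3899e+11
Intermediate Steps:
Y(R) = R²
y = 416956919237/3 (y = 2 - (149305 - 677824)*(-55768 + 2422515)/9 = 2 - (-176173)*2366747/3 = 2 - ⅑*(-1250870757693) = 2 + 416956919231/3 = 416956919237/3 ≈ 1.3899e+11)
Y(692) - y = 692² - 1*416956919237/3 = 478864 - 416956919237/3 = -416955482645/3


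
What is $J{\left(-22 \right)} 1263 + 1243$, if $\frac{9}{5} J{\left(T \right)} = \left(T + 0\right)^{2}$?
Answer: $\frac{1022549}{3} \approx 3.4085 \cdot 10^{5}$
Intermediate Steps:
$J{\left(T \right)} = \frac{5 T^{2}}{9}$ ($J{\left(T \right)} = \frac{5 \left(T + 0\right)^{2}}{9} = \frac{5 T^{2}}{9}$)
$J{\left(-22 \right)} 1263 + 1243 = \frac{5 \left(-22\right)^{2}}{9} \cdot 1263 + 1243 = \frac{5}{9} \cdot 484 \cdot 1263 + 1243 = \frac{2420}{9} \cdot 1263 + 1243 = \frac{1018820}{3} + 1243 = \frac{1022549}{3}$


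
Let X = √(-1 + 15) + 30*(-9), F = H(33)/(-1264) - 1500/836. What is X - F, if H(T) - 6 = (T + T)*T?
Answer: -8799633/33022 + √14 ≈ -262.74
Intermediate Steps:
H(T) = 6 + 2*T² (H(T) = 6 + (T + T)*T = 6 + (2*T)*T = 6 + 2*T²)
F = -116307/33022 (F = (6 + 2*33²)/(-1264) - 1500/836 = (6 + 2*1089)*(-1/1264) - 1500*1/836 = (6 + 2178)*(-1/1264) - 375/209 = 2184*(-1/1264) - 375/209 = -273/158 - 375/209 = -116307/33022 ≈ -3.5221)
X = -270 + √14 (X = √14 - 270 = -270 + √14 ≈ -266.26)
X - F = (-270 + √14) - 1*(-116307/33022) = (-270 + √14) + 116307/33022 = -8799633/33022 + √14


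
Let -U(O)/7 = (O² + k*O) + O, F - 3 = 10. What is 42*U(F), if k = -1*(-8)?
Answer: -84084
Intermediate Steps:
k = 8
F = 13 (F = 3 + 10 = 13)
U(O) = -63*O - 7*O² (U(O) = -7*((O² + 8*O) + O) = -7*(O² + 9*O) = -63*O - 7*O²)
42*U(F) = 42*(-7*13*(9 + 13)) = 42*(-7*13*22) = 42*(-2002) = -84084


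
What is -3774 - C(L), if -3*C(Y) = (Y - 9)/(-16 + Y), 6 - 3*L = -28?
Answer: -22645/6 ≈ -3774.2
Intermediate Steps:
L = 34/3 (L = 2 - ⅓*(-28) = 2 + 28/3 = 34/3 ≈ 11.333)
C(Y) = -(-9 + Y)/(3*(-16 + Y)) (C(Y) = -(Y - 9)/(3*(-16 + Y)) = -(-9 + Y)/(3*(-16 + Y)))
-3774 - C(L) = -3774 - (9 - 1*34/3)/(3*(-16 + 34/3)) = -3774 - (9 - 34/3)/(3*(-14/3)) = -3774 - (-3)*(-7)/(3*14*3) = -3774 - 1*⅙ = -3774 - ⅙ = -22645/6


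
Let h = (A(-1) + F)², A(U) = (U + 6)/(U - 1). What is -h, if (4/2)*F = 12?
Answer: -49/4 ≈ -12.250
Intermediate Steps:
A(U) = (6 + U)/(-1 + U)
F = 6 (F = (½)*12 = 6)
h = 49/4 (h = ((6 - 1)/(-1 - 1) + 6)² = (5/(-2) + 6)² = (-½*5 + 6)² = (-5/2 + 6)² = (7/2)² = 49/4 ≈ 12.250)
-h = -1*49/4 = -49/4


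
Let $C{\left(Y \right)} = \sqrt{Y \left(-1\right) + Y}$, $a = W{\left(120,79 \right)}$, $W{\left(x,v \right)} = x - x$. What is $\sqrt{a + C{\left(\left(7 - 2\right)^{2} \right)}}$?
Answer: $0$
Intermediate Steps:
$W{\left(x,v \right)} = 0$
$a = 0$
$C{\left(Y \right)} = 0$ ($C{\left(Y \right)} = \sqrt{- Y + Y} = \sqrt{0} = 0$)
$\sqrt{a + C{\left(\left(7 - 2\right)^{2} \right)}} = \sqrt{0 + 0} = \sqrt{0} = 0$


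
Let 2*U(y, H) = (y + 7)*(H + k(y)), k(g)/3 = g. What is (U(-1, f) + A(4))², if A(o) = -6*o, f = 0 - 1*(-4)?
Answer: 441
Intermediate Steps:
k(g) = 3*g
f = 4 (f = 0 + 4 = 4)
U(y, H) = (7 + y)*(H + 3*y)/2 (U(y, H) = ((y + 7)*(H + 3*y))/2 = ((7 + y)*(H + 3*y))/2 = (7 + y)*(H + 3*y)/2)
(U(-1, f) + A(4))² = (((3/2)*(-1)² + (7/2)*4 + (21/2)*(-1) + (½)*4*(-1)) - 6*4)² = (((3/2)*1 + 14 - 21/2 - 2) - 24)² = ((3/2 + 14 - 21/2 - 2) - 24)² = (3 - 24)² = (-21)² = 441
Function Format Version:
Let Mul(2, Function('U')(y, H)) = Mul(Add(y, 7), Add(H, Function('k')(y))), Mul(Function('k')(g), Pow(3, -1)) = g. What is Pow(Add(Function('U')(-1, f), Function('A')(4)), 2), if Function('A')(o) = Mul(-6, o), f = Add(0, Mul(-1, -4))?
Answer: 441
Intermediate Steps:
Function('k')(g) = Mul(3, g)
f = 4 (f = Add(0, 4) = 4)
Function('U')(y, H) = Mul(Rational(1, 2), Add(7, y), Add(H, Mul(3, y))) (Function('U')(y, H) = Mul(Rational(1, 2), Mul(Add(y, 7), Add(H, Mul(3, y)))) = Mul(Rational(1, 2), Mul(Add(7, y), Add(H, Mul(3, y)))) = Mul(Rational(1, 2), Add(7, y), Add(H, Mul(3, y))))
Pow(Add(Function('U')(-1, f), Function('A')(4)), 2) = Pow(Add(Add(Mul(Rational(3, 2), Pow(-1, 2)), Mul(Rational(7, 2), 4), Mul(Rational(21, 2), -1), Mul(Rational(1, 2), 4, -1)), Mul(-6, 4)), 2) = Pow(Add(Add(Mul(Rational(3, 2), 1), 14, Rational(-21, 2), -2), -24), 2) = Pow(Add(Add(Rational(3, 2), 14, Rational(-21, 2), -2), -24), 2) = Pow(Add(3, -24), 2) = Pow(-21, 2) = 441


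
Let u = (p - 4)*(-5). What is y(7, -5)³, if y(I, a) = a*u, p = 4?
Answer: 0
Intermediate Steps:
u = 0 (u = (4 - 4)*(-5) = 0*(-5) = 0)
y(I, a) = 0 (y(I, a) = a*0 = 0)
y(7, -5)³ = 0³ = 0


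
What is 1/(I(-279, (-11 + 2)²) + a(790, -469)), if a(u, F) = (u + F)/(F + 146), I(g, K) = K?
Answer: 323/25842 ≈ 0.012499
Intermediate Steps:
a(u, F) = (F + u)/(146 + F)
1/(I(-279, (-11 + 2)²) + a(790, -469)) = 1/((-11 + 2)² + (-469 + 790)/(146 - 469)) = 1/((-9)² + 321/(-323)) = 1/(81 - 1/323*321) = 1/(81 - 321/323) = 1/(25842/323) = 323/25842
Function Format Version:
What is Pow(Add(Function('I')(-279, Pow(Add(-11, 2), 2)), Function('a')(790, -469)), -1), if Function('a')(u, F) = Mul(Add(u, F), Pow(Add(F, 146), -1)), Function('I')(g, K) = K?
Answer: Rational(323, 25842) ≈ 0.012499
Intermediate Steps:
Function('a')(u, F) = Mul(Pow(Add(146, F), -1), Add(F, u)) (Function('a')(u, F) = Mul(Add(F, u), Pow(Add(146, F), -1)) = Mul(Pow(Add(146, F), -1), Add(F, u)))
Pow(Add(Function('I')(-279, Pow(Add(-11, 2), 2)), Function('a')(790, -469)), -1) = Pow(Add(Pow(Add(-11, 2), 2), Mul(Pow(Add(146, -469), -1), Add(-469, 790))), -1) = Pow(Add(Pow(-9, 2), Mul(Pow(-323, -1), 321)), -1) = Pow(Add(81, Mul(Rational(-1, 323), 321)), -1) = Pow(Add(81, Rational(-321, 323)), -1) = Pow(Rational(25842, 323), -1) = Rational(323, 25842)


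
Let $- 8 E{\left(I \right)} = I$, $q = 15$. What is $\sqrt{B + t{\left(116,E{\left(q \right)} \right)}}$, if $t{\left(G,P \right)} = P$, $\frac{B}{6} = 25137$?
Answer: $\frac{\sqrt{2413122}}{4} \approx 388.36$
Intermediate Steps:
$B = 150822$ ($B = 6 \cdot 25137 = 150822$)
$E{\left(I \right)} = - \frac{I}{8}$
$\sqrt{B + t{\left(116,E{\left(q \right)} \right)}} = \sqrt{150822 - \frac{15}{8}} = \sqrt{\frac{1206561}{8}} = \frac{\sqrt{2413122}}{4}$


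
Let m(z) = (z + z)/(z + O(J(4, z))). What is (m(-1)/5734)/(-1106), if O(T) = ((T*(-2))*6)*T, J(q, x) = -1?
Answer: -1/41221726 ≈ -2.4259e-8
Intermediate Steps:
O(T) = -12*T**2 (O(T) = (-2*T*6)*T = (-12*T)*T = -12*T**2)
m(z) = 2*z/(-12 + z) (m(z) = (z + z)/(z - 12*(-1)**2) = (2*z)/(z - 12*1) = (2*z)/(z - 12) = (2*z)/(-12 + z) = 2*z/(-12 + z))
(m(-1)/5734)/(-1106) = ((2*(-1)/(-12 - 1))/5734)/(-1106) = ((2*(-1)/(-13))*(1/5734))*(-1/1106) = ((2*(-1)*(-1/13))*(1/5734))*(-1/1106) = ((2/13)*(1/5734))*(-1/1106) = (1/37271)*(-1/1106) = -1/41221726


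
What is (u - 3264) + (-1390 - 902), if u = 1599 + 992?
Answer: -2965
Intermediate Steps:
u = 2591
(u - 3264) + (-1390 - 902) = (2591 - 3264) + (-1390 - 902) = -673 - 2292 = -2965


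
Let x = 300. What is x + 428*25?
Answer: 11000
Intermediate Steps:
x + 428*25 = 300 + 428*25 = 300 + 10700 = 11000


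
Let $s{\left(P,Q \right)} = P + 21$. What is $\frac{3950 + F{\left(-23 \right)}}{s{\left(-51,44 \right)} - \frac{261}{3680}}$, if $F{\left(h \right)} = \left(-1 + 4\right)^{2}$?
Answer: $- \frac{14569120}{110661} \approx -131.66$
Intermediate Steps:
$s{\left(P,Q \right)} = 21 + P$
$F{\left(h \right)} = 9$ ($F{\left(h \right)} = 3^{2} = 9$)
$\frac{3950 + F{\left(-23 \right)}}{s{\left(-51,44 \right)} - \frac{261}{3680}} = \frac{3950 + 9}{\left(21 - 51\right) - \frac{261}{3680}} = \frac{3959}{-30 - \frac{261}{3680}} = \frac{3959}{- \frac{110661}{3680}} = 3959 \left(- \frac{3680}{110661}\right) = - \frac{14569120}{110661}$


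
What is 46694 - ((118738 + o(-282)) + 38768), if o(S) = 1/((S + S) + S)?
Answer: -93746951/846 ≈ -1.1081e+5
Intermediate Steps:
o(S) = 1/(3*S) (o(S) = 1/(2*S + S) = 1/(3*S))
46694 - ((118738 + o(-282)) + 38768) = 46694 - ((118738 + (⅓)/(-282)) + 38768) = 46694 - ((118738 + (⅓)*(-1/282)) + 38768) = 46694 - ((118738 - 1/846) + 38768) = 46694 - (100452347/846 + 38768) = 46694 - 1*133250075/846 = 46694 - 133250075/846 = -93746951/846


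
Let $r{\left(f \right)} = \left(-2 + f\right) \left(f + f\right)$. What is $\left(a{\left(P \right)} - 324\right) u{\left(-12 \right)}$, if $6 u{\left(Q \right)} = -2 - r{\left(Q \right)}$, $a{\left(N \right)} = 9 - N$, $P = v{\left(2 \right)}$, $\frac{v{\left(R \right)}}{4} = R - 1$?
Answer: $\frac{53911}{3} \approx 17970.0$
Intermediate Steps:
$v{\left(R \right)} = -4 + 4 R$ ($v{\left(R \right)} = 4 \left(R - 1\right) = 4 \left(-1 + R\right) = -4 + 4 R$)
$P = 4$ ($P = -4 + 4 \cdot 2 = -4 + 8 = 4$)
$r{\left(f \right)} = 2 f \left(-2 + f\right)$ ($r{\left(f \right)} = \left(-2 + f\right) 2 f = 2 f \left(-2 + f\right)$)
$u{\left(Q \right)} = - \frac{1}{3} - \frac{Q \left(-2 + Q\right)}{3}$ ($u{\left(Q \right)} = \frac{-2 - 2 Q \left(-2 + Q\right)}{6} = - \frac{1}{3} - \frac{Q \left(-2 + Q\right)}{3}$)
$\left(a{\left(P \right)} - 324\right) u{\left(-12 \right)} = \left(\left(9 - 4\right) - 324\right) \left(- \frac{1}{3} - - 4 \left(-2 - 12\right)\right) = \left(\left(9 - 4\right) - 324\right) \left(- \frac{1}{3} - \left(-4\right) \left(-14\right)\right) = \left(5 - 324\right) \left(- \frac{1}{3} - 56\right) = \left(-319\right) \left(- \frac{169}{3}\right) = \frac{53911}{3}$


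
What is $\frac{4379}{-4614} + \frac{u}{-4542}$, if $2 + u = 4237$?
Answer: $- \frac{3285809}{1746399} \approx -1.8815$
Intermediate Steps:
$u = 4235$ ($u = -2 + 4237 = 4235$)
$\frac{4379}{-4614} + \frac{u}{-4542} = \frac{4379}{-4614} + \frac{4235}{-4542} = 4379 \left(- \frac{1}{4614}\right) + 4235 \left(- \frac{1}{4542}\right) = - \frac{4379}{4614} - \frac{4235}{4542} = - \frac{3285809}{1746399}$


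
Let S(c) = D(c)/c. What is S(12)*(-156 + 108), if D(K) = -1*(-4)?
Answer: -16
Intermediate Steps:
D(K) = 4
S(c) = 4/c
S(12)*(-156 + 108) = (4/12)*(-156 + 108) = (4*(1/12))*(-48) = (1/3)*(-48) = -16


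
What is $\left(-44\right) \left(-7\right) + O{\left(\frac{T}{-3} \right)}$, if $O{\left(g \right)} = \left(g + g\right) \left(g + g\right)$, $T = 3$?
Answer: $312$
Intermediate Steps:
$O{\left(g \right)} = 4 g^{2}$ ($O{\left(g \right)} = 2 g 2 g = 4 g^{2}$)
$\left(-44\right) \left(-7\right) + O{\left(\frac{T}{-3} \right)} = \left(-44\right) \left(-7\right) + 4 \left(\frac{3}{-3}\right)^{2} = 308 + 4 \left(3 \left(- \frac{1}{3}\right)\right)^{2} = 308 + 4 \left(-1\right)^{2} = 308 + 4 \cdot 1 = 308 + 4 = 312$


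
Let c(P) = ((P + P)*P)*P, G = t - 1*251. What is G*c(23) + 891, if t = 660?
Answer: 9953497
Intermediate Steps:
G = 409 (G = 660 - 1*251 = 660 - 251 = 409)
c(P) = 2*P³ (c(P) = ((2*P)*P)*P = (2*P²)*P = 2*P³)
G*c(23) + 891 = 409*(2*23³) + 891 = 409*(2*12167) + 891 = 409*24334 + 891 = 9952606 + 891 = 9953497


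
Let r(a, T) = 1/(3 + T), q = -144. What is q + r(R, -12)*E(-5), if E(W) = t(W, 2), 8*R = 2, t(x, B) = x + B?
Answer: -431/3 ≈ -143.67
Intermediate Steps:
t(x, B) = B + x
R = ¼ (R = (⅛)*2 = ¼ ≈ 0.25000)
E(W) = 2 + W
q + r(R, -12)*E(-5) = -144 + (2 - 5)/(3 - 12) = -144 - 3/(-9) = -144 - ⅑*(-3) = -144 + ⅓ = -431/3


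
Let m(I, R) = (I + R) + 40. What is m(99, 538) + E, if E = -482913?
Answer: -482236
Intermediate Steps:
m(I, R) = 40 + I + R
m(99, 538) + E = (40 + 99 + 538) - 482913 = 677 - 482913 = -482236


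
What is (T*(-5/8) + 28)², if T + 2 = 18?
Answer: 324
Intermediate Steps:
T = 16 (T = -2 + 18 = 16)
(T*(-5/8) + 28)² = (16*(-5/8) + 28)² = (-10 + 28)² = 18² = 324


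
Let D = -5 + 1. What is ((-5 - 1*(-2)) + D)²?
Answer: 49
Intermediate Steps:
D = -4
((-5 - 1*(-2)) + D)² = ((-5 - 1*(-2)) - 4)² = ((-5 + 2) - 4)² = (-3 - 4)² = (-7)² = 49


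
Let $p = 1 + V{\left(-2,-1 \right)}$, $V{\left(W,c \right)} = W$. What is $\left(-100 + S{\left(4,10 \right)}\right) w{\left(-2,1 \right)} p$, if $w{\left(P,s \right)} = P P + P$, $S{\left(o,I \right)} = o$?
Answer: $192$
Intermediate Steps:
$p = -1$ ($p = 1 - 2 = -1$)
$w{\left(P,s \right)} = P + P^{2}$ ($w{\left(P,s \right)} = P^{2} + P = P + P^{2}$)
$\left(-100 + S{\left(4,10 \right)}\right) w{\left(-2,1 \right)} p = \left(-100 + 4\right) - 2 \left(1 - 2\right) \left(-1\right) = - 96 \left(-2\right) \left(-1\right) \left(-1\right) = - 96 \cdot 2 \left(-1\right) = \left(-96\right) \left(-2\right) = 192$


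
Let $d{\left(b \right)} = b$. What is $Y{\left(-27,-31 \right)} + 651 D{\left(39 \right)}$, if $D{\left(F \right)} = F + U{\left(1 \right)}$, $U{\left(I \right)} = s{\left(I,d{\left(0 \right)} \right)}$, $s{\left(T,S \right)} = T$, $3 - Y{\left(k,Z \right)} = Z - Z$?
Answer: $26043$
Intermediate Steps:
$Y{\left(k,Z \right)} = 3$ ($Y{\left(k,Z \right)} = 3 - \left(Z - Z\right) = 3 - 0 = 3 + 0 = 3$)
$U{\left(I \right)} = I$
$D{\left(F \right)} = 1 + F$ ($D{\left(F \right)} = F + 1 = 1 + F$)
$Y{\left(-27,-31 \right)} + 651 D{\left(39 \right)} = 3 + 651 \left(1 + 39\right) = 3 + 651 \cdot 40 = 3 + 26040 = 26043$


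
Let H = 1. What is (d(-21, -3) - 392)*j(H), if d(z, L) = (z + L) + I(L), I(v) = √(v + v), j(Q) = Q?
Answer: -416 + I*√6 ≈ -416.0 + 2.4495*I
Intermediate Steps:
I(v) = √2*√v (I(v) = √(2*v) = √2*√v)
d(z, L) = L + z + √2*√L (d(z, L) = (z + L) + √2*√L = (L + z) + √2*√L = L + z + √2*√L)
(d(-21, -3) - 392)*j(H) = ((-3 - 21 + √2*√(-3)) - 392)*1 = ((-3 - 21 + √2*(I*√3)) - 392)*1 = ((-3 - 21 + I*√6) - 392)*1 = ((-24 + I*√6) - 392)*1 = (-416 + I*√6)*1 = -416 + I*√6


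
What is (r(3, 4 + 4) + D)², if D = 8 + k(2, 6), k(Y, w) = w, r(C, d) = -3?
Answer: 121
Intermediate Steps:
D = 14 (D = 8 + 6 = 14)
(r(3, 4 + 4) + D)² = (-3 + 14)² = 11² = 121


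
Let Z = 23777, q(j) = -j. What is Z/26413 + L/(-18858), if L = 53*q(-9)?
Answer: 145262555/166032118 ≈ 0.87491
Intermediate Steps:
L = 477 (L = 53*(-1*(-9)) = 53*9 = 477)
Z/26413 + L/(-18858) = 23777/26413 + 477/(-18858) = 23777*(1/26413) + 477*(-1/18858) = 23777/26413 - 159/6286 = 145262555/166032118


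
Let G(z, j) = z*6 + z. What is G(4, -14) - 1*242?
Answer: -214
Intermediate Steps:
G(z, j) = 7*z (G(z, j) = 6*z + z = 7*z)
G(4, -14) - 1*242 = 7*4 - 1*242 = 28 - 242 = -214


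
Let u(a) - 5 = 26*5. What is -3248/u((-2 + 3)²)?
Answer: -3248/135 ≈ -24.059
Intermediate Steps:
u(a) = 135 (u(a) = 5 + 26*5 = 5 + 130 = 135)
-3248/u((-2 + 3)²) = -3248/135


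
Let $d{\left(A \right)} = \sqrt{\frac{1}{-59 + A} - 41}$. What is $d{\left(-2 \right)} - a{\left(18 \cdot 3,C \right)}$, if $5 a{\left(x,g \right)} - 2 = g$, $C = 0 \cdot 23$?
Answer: $- \frac{2}{5} + \frac{3 i \sqrt{16958}}{61} \approx -0.4 + 6.4044 i$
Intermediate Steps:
$C = 0$
$a{\left(x,g \right)} = \frac{2}{5} + \frac{g}{5}$
$d{\left(A \right)} = \sqrt{-41 + \frac{1}{-59 + A}}$
$d{\left(-2 \right)} - a{\left(18 \cdot 3,C \right)} = \sqrt{\frac{2420 - -82}{-59 - 2}} - \left(\frac{2}{5} + \frac{1}{5} \cdot 0\right) = \sqrt{\frac{2420 + 82}{-61}} - \left(\frac{2}{5} + 0\right) = \sqrt{\left(- \frac{1}{61}\right) 2502} - \frac{2}{5} = \sqrt{- \frac{2502}{61}} - \frac{2}{5} = \frac{3 i \sqrt{16958}}{61} - \frac{2}{5} = - \frac{2}{5} + \frac{3 i \sqrt{16958}}{61}$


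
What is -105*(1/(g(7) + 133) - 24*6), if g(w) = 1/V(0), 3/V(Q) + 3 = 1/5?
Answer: 4278735/283 ≈ 15119.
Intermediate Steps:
V(Q) = -15/14 (V(Q) = 3/(-3 + 1/5) = 3/(-14/5) = 3*(-5/14) = -15/14)
g(w) = -14/15 (g(w) = 1/(-15/14) = -14/15)
-105*(1/(g(7) + 133) - 24*6) = -105*(1/(-14/15 + 133) - 24*6) = -105*(1/(1981/15) - 144) = -105*(15/1981 - 144) = -105*(-285249/1981) = 4278735/283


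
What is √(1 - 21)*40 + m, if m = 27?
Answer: 27 + 80*I*√5 ≈ 27.0 + 178.89*I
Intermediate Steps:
√(1 - 21)*40 + m = √(1 - 21)*40 + 27 = √(-20)*40 + 27 = (2*I*√5)*40 + 27 = 80*I*√5 + 27 = 27 + 80*I*√5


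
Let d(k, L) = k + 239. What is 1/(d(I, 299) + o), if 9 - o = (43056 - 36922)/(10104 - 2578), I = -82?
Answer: 3763/621591 ≈ 0.0060538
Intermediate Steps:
d(k, L) = 239 + k
o = 30800/3763 (o = 9 - (43056 - 36922)/(10104 - 2578) = 9 - 6134/7526 = 9 - 1*3067/3763 = 9 - 3067/3763 = 30800/3763 ≈ 8.1850)
1/(d(I, 299) + o) = 1/((239 - 82) + 30800/3763) = 1/(157 + 30800/3763) = 1/(621591/3763) = 3763/621591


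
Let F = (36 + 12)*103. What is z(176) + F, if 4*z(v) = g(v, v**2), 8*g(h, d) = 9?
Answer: 158217/32 ≈ 4944.3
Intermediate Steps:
g(h, d) = 9/8 (g(h, d) = (1/8)*9 = 9/8)
z(v) = 9/32 (z(v) = (1/4)*(9/8) = 9/32)
F = 4944 (F = 48*103 = 4944)
z(176) + F = 9/32 + 4944 = 158217/32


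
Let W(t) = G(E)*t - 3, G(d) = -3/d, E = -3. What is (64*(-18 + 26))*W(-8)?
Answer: -5632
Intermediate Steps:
W(t) = -3 + t (W(t) = (-3/(-3))*t - 3 = (-3*(-⅓))*t - 3 = 1*t - 3 = t - 3 = -3 + t)
(64*(-18 + 26))*W(-8) = (64*(-18 + 26))*(-3 - 8) = (64*8)*(-11) = 512*(-11) = -5632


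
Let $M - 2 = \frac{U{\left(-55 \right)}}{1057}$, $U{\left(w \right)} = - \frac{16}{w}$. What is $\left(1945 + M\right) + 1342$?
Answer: $\frac{191206031}{58135} \approx 3289.0$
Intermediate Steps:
$M = \frac{116286}{58135}$ ($M = 2 + \frac{\left(-16\right) \frac{1}{-55}}{1057} = 2 + \left(-16\right) \left(- \frac{1}{55}\right) \frac{1}{1057} = 2 + \frac{16}{55} \cdot \frac{1}{1057} = 2 + \frac{16}{58135} = \frac{116286}{58135} \approx 2.0003$)
$\left(1945 + M\right) + 1342 = \left(1945 + \frac{116286}{58135}\right) + 1342 = \frac{113188861}{58135} + 1342 = \frac{191206031}{58135}$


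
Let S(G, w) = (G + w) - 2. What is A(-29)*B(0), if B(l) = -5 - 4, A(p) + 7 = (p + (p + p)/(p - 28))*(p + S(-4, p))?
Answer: -305043/19 ≈ -16055.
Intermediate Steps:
S(G, w) = -2 + G + w
A(p) = -7 + (-6 + 2*p)*(p + 2*p/(-28 + p)) (A(p) = -7 + (p + (p + p)/(p - 28))*(p + (-2 - 4 + p)) = -7 + (p + (2*p)/(-28 + p))*(p + (-6 + p)) = -7 + (p + 2*p/(-28 + p))*(-6 + 2*p) = -7 + (-6 + 2*p)*(p + 2*p/(-28 + p)))
B(l) = -9
A(-29)*B(0) = ((196 - 58*(-29)² + 2*(-29)³ + 149*(-29))/(-28 - 29))*(-9) = ((196 - 58*841 + 2*(-24389) - 4321)/(-57))*(-9) = -(196 - 48778 - 48778 - 4321)/57*(-9) = -1/57*(-101681)*(-9) = (101681/57)*(-9) = -305043/19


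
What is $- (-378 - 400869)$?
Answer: $401247$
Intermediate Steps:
$- (-378 - 400869) = \left(-1\right) \left(-401247\right) = 401247$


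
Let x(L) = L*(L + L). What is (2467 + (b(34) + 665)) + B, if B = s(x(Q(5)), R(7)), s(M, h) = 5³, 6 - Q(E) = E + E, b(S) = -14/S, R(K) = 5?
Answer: 55362/17 ≈ 3256.6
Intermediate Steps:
Q(E) = 6 - 2*E (Q(E) = 6 - (E + E) = 6 - 2*E)
x(L) = 2*L² (x(L) = L*(2*L) = 2*L²)
s(M, h) = 125
B = 125
(2467 + (b(34) + 665)) + B = (2467 + (-14/34 + 665)) + 125 = (2467 + (-14*1/34 + 665)) + 125 = (2467 + (-7/17 + 665)) + 125 = (2467 + 11298/17) + 125 = 53237/17 + 125 = 55362/17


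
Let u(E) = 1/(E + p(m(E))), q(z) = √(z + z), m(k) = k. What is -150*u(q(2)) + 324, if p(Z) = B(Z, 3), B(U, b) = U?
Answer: 573/2 ≈ 286.50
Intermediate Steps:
p(Z) = Z
q(z) = √2*√z (q(z) = √(2*z) = √2*√z)
u(E) = 1/(2*E) (u(E) = 1/(E + E) = 1/(2*E))
-150*u(q(2)) + 324 = -75/(√2*√2) + 324 = -75/2 + 324 = 573/2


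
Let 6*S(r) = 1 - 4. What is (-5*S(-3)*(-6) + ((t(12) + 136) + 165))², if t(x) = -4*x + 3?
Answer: 58081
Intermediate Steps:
S(r) = -½ (S(r) = (1 - 4)/6 = (⅙)*(-3) = -½)
t(x) = 3 - 4*x
(-5*S(-3)*(-6) + ((t(12) + 136) + 165))² = (-5*(-½)*(-6) + (((3 - 4*12) + 136) + 165))² = ((5/2)*(-6) + (((3 - 48) + 136) + 165))² = (-15 + ((-45 + 136) + 165))² = (-15 + (91 + 165))² = (-15 + 256)² = 241² = 58081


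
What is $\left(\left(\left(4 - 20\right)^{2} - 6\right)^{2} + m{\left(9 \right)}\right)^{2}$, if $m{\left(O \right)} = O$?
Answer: $3907375081$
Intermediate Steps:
$\left(\left(\left(4 - 20\right)^{2} - 6\right)^{2} + m{\left(9 \right)}\right)^{2} = \left(\left(\left(4 - 20\right)^{2} - 6\right)^{2} + 9\right)^{2} = \left(\left(\left(-16\right)^{2} - 6\right)^{2} + 9\right)^{2} = \left(\left(256 - 6\right)^{2} + 9\right)^{2} = \left(250^{2} + 9\right)^{2} = \left(62500 + 9\right)^{2} = 62509^{2} = 3907375081$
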